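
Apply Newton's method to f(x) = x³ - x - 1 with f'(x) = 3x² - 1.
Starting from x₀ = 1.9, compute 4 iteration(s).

f(x) = x³ - x - 1
f'(x) = 3x² - 1
x₀ = 1.9

Newton-Raphson formula: x_{n+1} = x_n - f(x_n)/f'(x_n)

Iteration 1:
  f(1.900000) = 3.959000
  f'(1.900000) = 9.830000
  x_1 = 1.900000 - 3.959000/9.830000 = 1.497253
Iteration 2:
  f(1.497253) = 0.859240
  f'(1.497253) = 5.725302
  x_2 = 1.497253 - 0.859240/5.725302 = 1.347176
Iteration 3:
  f(1.347176) = 0.097789
  f'(1.347176) = 4.444646
  x_3 = 1.347176 - 0.097789/4.444646 = 1.325174
Iteration 4:
  f(1.325174) = 0.001946
  f'(1.325174) = 4.268258
  x_4 = 1.325174 - 0.001946/4.268258 = 1.324718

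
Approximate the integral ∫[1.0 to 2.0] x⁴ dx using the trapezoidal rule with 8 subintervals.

f(x) = x⁴
a = 1.0, b = 2.0, n = 8
h = (b - a)/n = 0.125000

Trapezoidal rule: (h/2)[f(x₀) + 2f(x₁) + 2f(x₂) + ... + f(xₙ)]

x_0 = 1.0000, f(x_0) = 1.000000, coefficient = 1
x_1 = 1.1250, f(x_1) = 1.601807, coefficient = 2
x_2 = 1.2500, f(x_2) = 2.441406, coefficient = 2
x_3 = 1.3750, f(x_3) = 3.574463, coefficient = 2
x_4 = 1.5000, f(x_4) = 5.062500, coefficient = 2
x_5 = 1.6250, f(x_5) = 6.972900, coefficient = 2
x_6 = 1.7500, f(x_6) = 9.378906, coefficient = 2
x_7 = 1.8750, f(x_7) = 12.359619, coefficient = 2
x_8 = 2.0000, f(x_8) = 16.000000, coefficient = 1

I ≈ (0.125000/2) × 99.783203 = 6.236450
Exact value: 6.200000
Error: 0.036450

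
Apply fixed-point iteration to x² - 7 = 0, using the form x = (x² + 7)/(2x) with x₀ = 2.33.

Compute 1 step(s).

Equation: x² - 7 = 0
Fixed-point form: x = (x² + 7)/(2x)
x₀ = 2.33

x_1 = g(2.330000) = 2.667146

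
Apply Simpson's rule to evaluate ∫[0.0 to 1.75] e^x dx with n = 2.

f(x) = e^x
a = 0.0, b = 1.75, n = 2
h = (b - a)/n = 0.875000

Simpson's rule: (h/3)[f(x₀) + 4f(x₁) + 2f(x₂) + ... + f(xₙ)]

x_0 = 0.0000, f(x_0) = 1.000000, coefficient = 1
x_1 = 0.8750, f(x_1) = 2.398875, coefficient = 4
x_2 = 1.7500, f(x_2) = 5.754603, coefficient = 1

I ≈ (0.875000/3) × 16.350104 = 4.768780
Exact value: 4.754603
Error: 0.014178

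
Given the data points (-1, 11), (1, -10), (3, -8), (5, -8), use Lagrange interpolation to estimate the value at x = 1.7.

Lagrange interpolation formula:
P(x) = Σ yᵢ × Lᵢ(x)
where Lᵢ(x) = Π_{j≠i} (x - xⱼ)/(xᵢ - xⱼ)

L_0(1.7) = (1.7 - 1)/(-1 - 1) × (1.7 - 3)/(-1 - 3) × (1.7 - 5)/(-1 - 5) = -0.062562
L_1(1.7) = (1.7 - (-1))/(1 - (-1)) × (1.7 - 3)/(1 - 3) × (1.7 - 5)/(1 - 5) = 0.723938
L_2(1.7) = (1.7 - (-1))/(3 - (-1)) × (1.7 - 1)/(3 - 1) × (1.7 - 5)/(3 - 5) = 0.389812
L_3(1.7) = (1.7 - (-1))/(5 - (-1)) × (1.7 - 1)/(5 - 1) × (1.7 - 3)/(5 - 3) = -0.051188

P(1.7) = 11×L_0(1.7) + (-10)×L_1(1.7) + (-8)×L_2(1.7) + (-8)×L_3(1.7)
P(1.7) = -10.636563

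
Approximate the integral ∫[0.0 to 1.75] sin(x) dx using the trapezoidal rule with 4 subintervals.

f(x) = sin(x)
a = 0.0, b = 1.75, n = 4
h = (b - a)/n = 0.437500

Trapezoidal rule: (h/2)[f(x₀) + 2f(x₁) + 2f(x₂) + ... + f(xₙ)]

x_0 = 0.0000, f(x_0) = 0.000000, coefficient = 1
x_1 = 0.4375, f(x_1) = 0.423676, coefficient = 2
x_2 = 0.8750, f(x_2) = 0.767544, coefficient = 2
x_3 = 1.3125, f(x_3) = 0.966827, coefficient = 2
x_4 = 1.7500, f(x_4) = 0.983986, coefficient = 1

I ≈ (0.437500/2) × 5.300079 = 1.159392
Exact value: 1.178246
Error: 0.018854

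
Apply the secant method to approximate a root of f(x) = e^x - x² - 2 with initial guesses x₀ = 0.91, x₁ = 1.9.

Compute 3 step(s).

f(x) = e^x - x² - 2
x₀ = 0.91, x₁ = 1.9

Secant formula: x_{n+1} = x_n - f(x_n)(x_n - x_{n-1})/(f(x_n) - f(x_{n-1}))

Iteration 1:
  f(0.910000) = -0.343777
  f(1.900000) = 1.075894
  x_2 = 1.900000 - 1.075894×(1.900000 - 0.910000)/(1.075894 - (-0.343777))
       = 1.149731
Iteration 2:
  f(1.900000) = 1.075894
  f(1.149731) = -0.164538
  x_3 = 1.149731 - (-0.164538)×(1.149731 - 1.900000)/(-0.164538 - 1.075894)
       = 1.249251
Iteration 3:
  f(1.149731) = -0.164538
  f(1.249251) = -0.072898
  x_4 = 1.249251 - (-0.072898)×(1.249251 - 1.149731)/(-0.072898 - (-0.164538))
       = 1.328418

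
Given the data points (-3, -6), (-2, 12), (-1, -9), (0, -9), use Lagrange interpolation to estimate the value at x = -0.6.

Lagrange interpolation formula:
P(x) = Σ yᵢ × Lᵢ(x)
where Lᵢ(x) = Π_{j≠i} (x - xⱼ)/(xᵢ - xⱼ)

L_0(-0.6) = (-0.6 - (-2))/(-3 - (-2)) × (-0.6 - (-1))/(-3 - (-1)) × (-0.6 - 0)/(-3 - 0) = 0.056000
L_1(-0.6) = (-0.6 - (-3))/(-2 - (-3)) × (-0.6 - (-1))/(-2 - (-1)) × (-0.6 - 0)/(-2 - 0) = -0.288000
L_2(-0.6) = (-0.6 - (-3))/(-1 - (-3)) × (-0.6 - (-2))/(-1 - (-2)) × (-0.6 - 0)/(-1 - 0) = 1.008000
L_3(-0.6) = (-0.6 - (-3))/(0 - (-3)) × (-0.6 - (-2))/(0 - (-2)) × (-0.6 - (-1))/(0 - (-1)) = 0.224000

P(-0.6) = (-6)×L_0(-0.6) + 12×L_1(-0.6) + (-9)×L_2(-0.6) + (-9)×L_3(-0.6)
P(-0.6) = -14.880000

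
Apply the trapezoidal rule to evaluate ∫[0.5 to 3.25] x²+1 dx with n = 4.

f(x) = x²+1
a = 0.5, b = 3.25, n = 4
h = (b - a)/n = 0.687500

Trapezoidal rule: (h/2)[f(x₀) + 2f(x₁) + 2f(x₂) + ... + f(xₙ)]

x_0 = 0.5000, f(x_0) = 1.250000, coefficient = 1
x_1 = 1.1875, f(x_1) = 2.410156, coefficient = 2
x_2 = 1.8750, f(x_2) = 4.515625, coefficient = 2
x_3 = 2.5625, f(x_3) = 7.566406, coefficient = 2
x_4 = 3.2500, f(x_4) = 11.562500, coefficient = 1

I ≈ (0.687500/2) × 41.796875 = 14.367676
Exact value: 14.151042
Error: 0.216634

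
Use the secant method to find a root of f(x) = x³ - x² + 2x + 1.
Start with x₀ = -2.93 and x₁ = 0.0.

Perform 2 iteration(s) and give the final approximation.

f(x) = x³ - x² + 2x + 1
x₀ = -2.93, x₁ = 0.0

Secant formula: x_{n+1} = x_n - f(x_n)(x_n - x_{n-1})/(f(x_n) - f(x_{n-1}))

Iteration 1:
  f(-2.930000) = -38.598657
  f(0.000000) = 1.000000
  x_2 = 0.000000 - 1.000000×(0.000000 - (-2.930000))/(1.000000 - (-38.598657))
       = -0.073992
Iteration 2:
  f(0.000000) = 1.000000
  f(-0.073992) = 0.846135
  x_3 = -0.073992 - 0.846135×(-0.073992 - 0.000000)/(0.846135 - 1.000000)
       = -0.480892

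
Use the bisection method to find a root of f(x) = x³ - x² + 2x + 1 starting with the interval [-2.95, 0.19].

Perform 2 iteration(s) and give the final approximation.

f(x) = x³ - x² + 2x + 1
Initial interval: [-2.95, 0.19]

Iteration 1:
  c_1 = (-2.950000 + 0.190000)/2 = -1.380000
  f(c_1) = f(-1.380000) = -6.292472
  f(a) × f(c) ≥ 0, new interval: [-1.380000, 0.190000]
Iteration 2:
  c_2 = (-1.380000 + 0.190000)/2 = -0.595000
  f(c_2) = f(-0.595000) = -0.754670
  f(a) × f(c) ≥ 0, new interval: [-0.595000, 0.190000]

After 2 iteration(s), the approximation is c_2 = -0.595000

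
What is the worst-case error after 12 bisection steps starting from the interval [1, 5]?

Bisection error bound: |error| ≤ (b-a)/2^n
|error| ≤ (5 - 1)/2^12 = 4/2^12
|error| ≤ 0.0009765625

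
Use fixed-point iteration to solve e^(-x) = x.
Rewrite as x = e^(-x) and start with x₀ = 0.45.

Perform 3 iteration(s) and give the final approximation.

Equation: e^(-x) = x
Fixed-point form: x = e^(-x)
x₀ = 0.45

x_1 = g(0.450000) = 0.637628
x_2 = g(0.637628) = 0.528545
x_3 = g(0.528545) = 0.589462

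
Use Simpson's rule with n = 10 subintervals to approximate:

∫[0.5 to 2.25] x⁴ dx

f(x) = x⁴
a = 0.5, b = 2.25, n = 10
h = (b - a)/n = 0.175000

Simpson's rule: (h/3)[f(x₀) + 4f(x₁) + 2f(x₂) + ... + f(xₙ)]

x_0 = 0.5000, f(x_0) = 0.062500, coefficient = 1
x_1 = 0.6750, f(x_1) = 0.207594, coefficient = 4
x_2 = 0.8500, f(x_2) = 0.522006, coefficient = 2
x_3 = 1.0250, f(x_3) = 1.103813, coefficient = 4
x_4 = 1.2000, f(x_4) = 2.073600, coefficient = 2
x_5 = 1.3750, f(x_5) = 3.574463, coefficient = 4
x_6 = 1.5500, f(x_6) = 5.772006, coefficient = 2
x_7 = 1.7250, f(x_7) = 8.854344, coefficient = 4
x_8 = 1.9000, f(x_8) = 13.032100, coefficient = 2
x_9 = 2.0750, f(x_9) = 18.538407, coefficient = 4
x_10 = 2.2500, f(x_10) = 25.628906, coefficient = 1

I ≈ (0.175000/3) × 197.605314 = 11.526977
Exact value: 11.526758
Error: 0.000219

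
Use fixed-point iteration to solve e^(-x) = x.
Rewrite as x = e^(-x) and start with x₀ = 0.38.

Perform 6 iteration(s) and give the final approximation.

Equation: e^(-x) = x
Fixed-point form: x = e^(-x)
x₀ = 0.38

x_1 = g(0.380000) = 0.683861
x_2 = g(0.683861) = 0.504665
x_3 = g(0.504665) = 0.603708
x_4 = g(0.603708) = 0.546780
x_5 = g(0.546780) = 0.578810
x_6 = g(0.578810) = 0.560565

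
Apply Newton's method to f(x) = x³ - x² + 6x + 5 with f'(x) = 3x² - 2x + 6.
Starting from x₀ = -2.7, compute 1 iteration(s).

f(x) = x³ - x² + 6x + 5
f'(x) = 3x² - 2x + 6
x₀ = -2.7

Newton-Raphson formula: x_{n+1} = x_n - f(x_n)/f'(x_n)

Iteration 1:
  f(-2.700000) = -38.173000
  f'(-2.700000) = 33.270000
  x_1 = -2.700000 - (-38.173000)/33.270000 = -1.552630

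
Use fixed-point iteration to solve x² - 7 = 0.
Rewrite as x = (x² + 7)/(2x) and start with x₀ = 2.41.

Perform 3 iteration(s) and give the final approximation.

Equation: x² - 7 = 0
Fixed-point form: x = (x² + 7)/(2x)
x₀ = 2.41

x_1 = g(2.410000) = 2.657282
x_2 = g(2.657282) = 2.645776
x_3 = g(2.645776) = 2.645751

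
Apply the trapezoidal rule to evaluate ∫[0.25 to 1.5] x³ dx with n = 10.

f(x) = x³
a = 0.25, b = 1.5, n = 10
h = (b - a)/n = 0.125000

Trapezoidal rule: (h/2)[f(x₀) + 2f(x₁) + 2f(x₂) + ... + f(xₙ)]

x_0 = 0.2500, f(x_0) = 0.015625, coefficient = 1
x_1 = 0.3750, f(x_1) = 0.052734, coefficient = 2
x_2 = 0.5000, f(x_2) = 0.125000, coefficient = 2
x_3 = 0.6250, f(x_3) = 0.244141, coefficient = 2
x_4 = 0.7500, f(x_4) = 0.421875, coefficient = 2
x_5 = 0.8750, f(x_5) = 0.669922, coefficient = 2
x_6 = 1.0000, f(x_6) = 1.000000, coefficient = 2
x_7 = 1.1250, f(x_7) = 1.423828, coefficient = 2
x_8 = 1.2500, f(x_8) = 1.953125, coefficient = 2
x_9 = 1.3750, f(x_9) = 2.599609, coefficient = 2
x_10 = 1.5000, f(x_10) = 3.375000, coefficient = 1

I ≈ (0.125000/2) × 20.371094 = 1.273193
Exact value: 1.264648
Error: 0.008545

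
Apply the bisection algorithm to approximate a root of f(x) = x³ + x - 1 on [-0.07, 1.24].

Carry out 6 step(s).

f(x) = x³ + x - 1
Initial interval: [-0.07, 1.24]

Iteration 1:
  c_1 = (-0.070000 + 1.240000)/2 = 0.585000
  f(c_1) = f(0.585000) = -0.214798
  f(a) × f(c) ≥ 0, new interval: [0.585000, 1.240000]
Iteration 2:
  c_2 = (0.585000 + 1.240000)/2 = 0.912500
  f(c_2) = f(0.912500) = 0.672299
  f(a) × f(c) < 0, new interval: [0.585000, 0.912500]
Iteration 3:
  c_3 = (0.585000 + 0.912500)/2 = 0.748750
  f(c_3) = f(0.748750) = 0.168519
  f(a) × f(c) < 0, new interval: [0.585000, 0.748750]
Iteration 4:
  c_4 = (0.585000 + 0.748750)/2 = 0.666875
  f(c_4) = f(0.666875) = -0.036551
  f(a) × f(c) ≥ 0, new interval: [0.666875, 0.748750]
Iteration 5:
  c_5 = (0.666875 + 0.748750)/2 = 0.707812
  f(c_5) = f(0.707812) = 0.062426
  f(a) × f(c) < 0, new interval: [0.666875, 0.707812]
Iteration 6:
  c_6 = (0.666875 + 0.707812)/2 = 0.687344
  f(c_6) = f(0.687344) = 0.012073
  f(a) × f(c) < 0, new interval: [0.666875, 0.687344]

After 6 iteration(s), the approximation is c_6 = 0.687344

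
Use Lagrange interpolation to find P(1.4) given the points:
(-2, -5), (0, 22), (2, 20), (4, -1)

Lagrange interpolation formula:
P(x) = Σ yᵢ × Lᵢ(x)
where Lᵢ(x) = Π_{j≠i} (x - xⱼ)/(xᵢ - xⱼ)

L_0(1.4) = (1.4 - 0)/(-2 - 0) × (1.4 - 2)/(-2 - 2) × (1.4 - 4)/(-2 - 4) = -0.045500
L_1(1.4) = (1.4 - (-2))/(0 - (-2)) × (1.4 - 2)/(0 - 2) × (1.4 - 4)/(0 - 4) = 0.331500
L_2(1.4) = (1.4 - (-2))/(2 - (-2)) × (1.4 - 0)/(2 - 0) × (1.4 - 4)/(2 - 4) = 0.773500
L_3(1.4) = (1.4 - (-2))/(4 - (-2)) × (1.4 - 0)/(4 - 0) × (1.4 - 2)/(4 - 2) = -0.059500

P(1.4) = (-5)×L_0(1.4) + 22×L_1(1.4) + 20×L_2(1.4) + (-1)×L_3(1.4)
P(1.4) = 23.050000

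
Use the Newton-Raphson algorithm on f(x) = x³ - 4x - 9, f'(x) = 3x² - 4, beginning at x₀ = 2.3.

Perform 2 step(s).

f(x) = x³ - 4x - 9
f'(x) = 3x² - 4
x₀ = 2.3

Newton-Raphson formula: x_{n+1} = x_n - f(x_n)/f'(x_n)

Iteration 1:
  f(2.300000) = -6.033000
  f'(2.300000) = 11.870000
  x_1 = 2.300000 - (-6.033000)/11.870000 = 2.808256
Iteration 2:
  f(2.808256) = 1.913732
  f'(2.808256) = 19.658907
  x_2 = 2.808256 - 1.913732/19.658907 = 2.710909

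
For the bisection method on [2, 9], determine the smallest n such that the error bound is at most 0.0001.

We need (b-a)/2^n ≤ 0.0001
(9 - 2)/2^n ≤ 0.0001
7/2^n ≤ 0.0001
2^n ≥ 70000
n ≥ log₂(70000) = 16.10
n ≥ 17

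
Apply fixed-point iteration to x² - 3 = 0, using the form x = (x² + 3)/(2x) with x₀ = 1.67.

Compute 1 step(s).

Equation: x² - 3 = 0
Fixed-point form: x = (x² + 3)/(2x)
x₀ = 1.67

x_1 = g(1.670000) = 1.733204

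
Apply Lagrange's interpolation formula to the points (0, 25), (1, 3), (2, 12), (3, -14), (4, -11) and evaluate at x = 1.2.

Lagrange interpolation formula:
P(x) = Σ yᵢ × Lᵢ(x)
where Lᵢ(x) = Π_{j≠i} (x - xⱼ)/(xᵢ - xⱼ)

L_0(1.2) = (1.2 - 1)/(0 - 1) × (1.2 - 2)/(0 - 2) × (1.2 - 3)/(0 - 3) × (1.2 - 4)/(0 - 4) = -0.033600
L_1(1.2) = (1.2 - 0)/(1 - 0) × (1.2 - 2)/(1 - 2) × (1.2 - 3)/(1 - 3) × (1.2 - 4)/(1 - 4) = 0.806400
L_2(1.2) = (1.2 - 0)/(2 - 0) × (1.2 - 1)/(2 - 1) × (1.2 - 3)/(2 - 3) × (1.2 - 4)/(2 - 4) = 0.302400
L_3(1.2) = (1.2 - 0)/(3 - 0) × (1.2 - 1)/(3 - 1) × (1.2 - 2)/(3 - 2) × (1.2 - 4)/(3 - 4) = -0.089600
L_4(1.2) = (1.2 - 0)/(4 - 0) × (1.2 - 1)/(4 - 1) × (1.2 - 2)/(4 - 2) × (1.2 - 3)/(4 - 3) = 0.014400

P(1.2) = 25×L_0(1.2) + 3×L_1(1.2) + 12×L_2(1.2) + (-14)×L_3(1.2) + (-11)×L_4(1.2)
P(1.2) = 6.304000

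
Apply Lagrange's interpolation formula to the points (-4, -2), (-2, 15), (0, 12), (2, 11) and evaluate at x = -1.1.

Lagrange interpolation formula:
P(x) = Σ yᵢ × Lᵢ(x)
where Lᵢ(x) = Π_{j≠i} (x - xⱼ)/(xᵢ - xⱼ)

L_0(-1.1) = (-1.1 - (-2))/(-4 - (-2)) × (-1.1 - 0)/(-4 - 0) × (-1.1 - 2)/(-4 - 2) = -0.063938
L_1(-1.1) = (-1.1 - (-4))/(-2 - (-4)) × (-1.1 - 0)/(-2 - 0) × (-1.1 - 2)/(-2 - 2) = 0.618062
L_2(-1.1) = (-1.1 - (-4))/(0 - (-4)) × (-1.1 - (-2))/(0 - (-2)) × (-1.1 - 2)/(0 - 2) = 0.505687
L_3(-1.1) = (-1.1 - (-4))/(2 - (-4)) × (-1.1 - (-2))/(2 - (-2)) × (-1.1 - 0)/(2 - 0) = -0.059812

P(-1.1) = (-2)×L_0(-1.1) + 15×L_1(-1.1) + 12×L_2(-1.1) + 11×L_3(-1.1)
P(-1.1) = 14.809125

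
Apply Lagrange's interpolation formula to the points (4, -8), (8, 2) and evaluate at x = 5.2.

Lagrange interpolation formula:
P(x) = Σ yᵢ × Lᵢ(x)
where Lᵢ(x) = Π_{j≠i} (x - xⱼ)/(xᵢ - xⱼ)

L_0(5.2) = (5.2 - 8)/(4 - 8) = 0.700000
L_1(5.2) = (5.2 - 4)/(8 - 4) = 0.300000

P(5.2) = (-8)×L_0(5.2) + 2×L_1(5.2)
P(5.2) = -5.000000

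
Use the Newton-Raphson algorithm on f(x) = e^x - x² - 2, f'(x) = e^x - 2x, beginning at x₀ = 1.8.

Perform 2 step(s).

f(x) = e^x - x² - 2
f'(x) = e^x - 2x
x₀ = 1.8

Newton-Raphson formula: x_{n+1} = x_n - f(x_n)/f'(x_n)

Iteration 1:
  f(1.800000) = 0.809647
  f'(1.800000) = 2.449647
  x_1 = 1.800000 - 0.809647/2.449647 = 1.469484
Iteration 2:
  f(1.469484) = 0.187608
  f'(1.469484) = 1.408024
  x_2 = 1.469484 - 0.187608/1.408024 = 1.336242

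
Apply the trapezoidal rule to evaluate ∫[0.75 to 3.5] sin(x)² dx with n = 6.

f(x) = sin(x)²
a = 0.75, b = 3.5, n = 6
h = (b - a)/n = 0.458333

Trapezoidal rule: (h/2)[f(x₀) + 2f(x₁) + 2f(x₂) + ... + f(xₙ)]

x_0 = 0.7500, f(x_0) = 0.464631, coefficient = 1
x_1 = 1.2083, f(x_1) = 0.874274, coefficient = 2
x_2 = 1.6667, f(x_2) = 0.990837, coefficient = 2
x_3 = 2.1250, f(x_3) = 0.723044, coefficient = 2
x_4 = 2.5833, f(x_4) = 0.280593, coefficient = 2
x_5 = 3.0417, f(x_5) = 0.009952, coefficient = 2
x_6 = 3.5000, f(x_6) = 0.123049, coefficient = 1

I ≈ (0.458333/2) × 6.345081 = 1.454081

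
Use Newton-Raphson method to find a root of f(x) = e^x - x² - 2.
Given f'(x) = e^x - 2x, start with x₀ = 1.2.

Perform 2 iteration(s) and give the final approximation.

f(x) = e^x - x² - 2
f'(x) = e^x - 2x
x₀ = 1.2

Newton-Raphson formula: x_{n+1} = x_n - f(x_n)/f'(x_n)

Iteration 1:
  f(1.200000) = -0.119883
  f'(1.200000) = 0.920117
  x_1 = 1.200000 - (-0.119883)/0.920117 = 1.330291
Iteration 2:
  f(1.330291) = 0.012470
  f'(1.330291) = 1.121562
  x_2 = 1.330291 - 0.012470/1.121562 = 1.319173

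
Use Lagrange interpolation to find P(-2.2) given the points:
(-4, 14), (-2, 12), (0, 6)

Lagrange interpolation formula:
P(x) = Σ yᵢ × Lᵢ(x)
where Lᵢ(x) = Π_{j≠i} (x - xⱼ)/(xᵢ - xⱼ)

L_0(-2.2) = (-2.2 - (-2))/(-4 - (-2)) × (-2.2 - 0)/(-4 - 0) = 0.055000
L_1(-2.2) = (-2.2 - (-4))/(-2 - (-4)) × (-2.2 - 0)/(-2 - 0) = 0.990000
L_2(-2.2) = (-2.2 - (-4))/(0 - (-4)) × (-2.2 - (-2))/(0 - (-2)) = -0.045000

P(-2.2) = 14×L_0(-2.2) + 12×L_1(-2.2) + 6×L_2(-2.2)
P(-2.2) = 12.380000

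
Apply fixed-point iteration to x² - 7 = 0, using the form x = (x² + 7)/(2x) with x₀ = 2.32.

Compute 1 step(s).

Equation: x² - 7 = 0
Fixed-point form: x = (x² + 7)/(2x)
x₀ = 2.32

x_1 = g(2.320000) = 2.668621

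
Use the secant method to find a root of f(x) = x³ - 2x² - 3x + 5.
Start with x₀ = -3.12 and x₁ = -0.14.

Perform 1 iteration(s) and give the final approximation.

f(x) = x³ - 2x² - 3x + 5
x₀ = -3.12, x₁ = -0.14

Secant formula: x_{n+1} = x_n - f(x_n)(x_n - x_{n-1})/(f(x_n) - f(x_{n-1}))

Iteration 1:
  f(-3.120000) = -35.480128
  f(-0.140000) = 5.378056
  x_2 = -0.140000 - 5.378056×(-0.140000 - (-3.120000))/(5.378056 - (-35.480128))
       = -0.532250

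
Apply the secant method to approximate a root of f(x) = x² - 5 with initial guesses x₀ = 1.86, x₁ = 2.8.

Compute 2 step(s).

f(x) = x² - 5
x₀ = 1.86, x₁ = 2.8

Secant formula: x_{n+1} = x_n - f(x_n)(x_n - x_{n-1})/(f(x_n) - f(x_{n-1}))

Iteration 1:
  f(1.860000) = -1.540400
  f(2.800000) = 2.840000
  x_2 = 2.800000 - 2.840000×(2.800000 - 1.860000)/(2.840000 - (-1.540400))
       = 2.190558
Iteration 2:
  f(2.800000) = 2.840000
  f(2.190558) = -0.201456
  x_3 = 2.190558 - (-0.201456)×(2.190558 - 2.800000)/(-0.201456 - 2.840000)
       = 2.230925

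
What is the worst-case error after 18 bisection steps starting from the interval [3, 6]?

Bisection error bound: |error| ≤ (b-a)/2^n
|error| ≤ (6 - 3)/2^18 = 3/2^18
|error| ≤ 0.0000114441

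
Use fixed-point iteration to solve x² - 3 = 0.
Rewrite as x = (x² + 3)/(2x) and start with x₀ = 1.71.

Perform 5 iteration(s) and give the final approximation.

Equation: x² - 3 = 0
Fixed-point form: x = (x² + 3)/(2x)
x₀ = 1.71

x_1 = g(1.710000) = 1.732193
x_2 = g(1.732193) = 1.732051
x_3 = g(1.732051) = 1.732051
x_4 = g(1.732051) = 1.732051
x_5 = g(1.732051) = 1.732051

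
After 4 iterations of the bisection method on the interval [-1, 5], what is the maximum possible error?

Bisection error bound: |error| ≤ (b-a)/2^n
|error| ≤ (5 - (-1))/2^4 = 6/2^4
|error| ≤ 0.3750000000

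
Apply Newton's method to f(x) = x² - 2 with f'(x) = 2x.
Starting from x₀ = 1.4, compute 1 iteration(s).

f(x) = x² - 2
f'(x) = 2x
x₀ = 1.4

Newton-Raphson formula: x_{n+1} = x_n - f(x_n)/f'(x_n)

Iteration 1:
  f(1.400000) = -0.040000
  f'(1.400000) = 2.800000
  x_1 = 1.400000 - (-0.040000)/2.800000 = 1.414286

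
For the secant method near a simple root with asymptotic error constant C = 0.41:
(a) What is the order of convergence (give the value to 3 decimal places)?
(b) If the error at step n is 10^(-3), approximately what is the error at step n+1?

(a) Secant method has superlinear convergence with order φ = (1+√5)/2 ≈ 1.618.
    This means |e_{n+1}| ≈ C|e_n|^1.618.

(b) With |e_n| = 10^(-3) and C = 0.41:
    |e_{n+1}| ≈ 0.41 × (10^(-3))^1.618 = 0.41 × 10^(-4.85)

(a) ≈ 1.618 (golden ratio); (b) |e_{n+1}| ≈ 5.737e-06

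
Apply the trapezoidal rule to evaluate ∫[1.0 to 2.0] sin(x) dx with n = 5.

f(x) = sin(x)
a = 1.0, b = 2.0, n = 5
h = (b - a)/n = 0.200000

Trapezoidal rule: (h/2)[f(x₀) + 2f(x₁) + 2f(x₂) + ... + f(xₙ)]

x_0 = 1.0000, f(x_0) = 0.841471, coefficient = 1
x_1 = 1.2000, f(x_1) = 0.932039, coefficient = 2
x_2 = 1.4000, f(x_2) = 0.985450, coefficient = 2
x_3 = 1.6000, f(x_3) = 0.999574, coefficient = 2
x_4 = 1.8000, f(x_4) = 0.973848, coefficient = 2
x_5 = 2.0000, f(x_5) = 0.909297, coefficient = 1

I ≈ (0.200000/2) × 9.532589 = 0.953259
Exact value: 0.956449
Error: 0.003190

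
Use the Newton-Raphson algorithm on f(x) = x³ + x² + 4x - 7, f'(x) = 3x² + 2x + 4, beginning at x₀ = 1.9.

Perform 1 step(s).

f(x) = x³ + x² + 4x - 7
f'(x) = 3x² + 2x + 4
x₀ = 1.9

Newton-Raphson formula: x_{n+1} = x_n - f(x_n)/f'(x_n)

Iteration 1:
  f(1.900000) = 11.069000
  f'(1.900000) = 18.630000
  x_1 = 1.900000 - 11.069000/18.630000 = 1.305851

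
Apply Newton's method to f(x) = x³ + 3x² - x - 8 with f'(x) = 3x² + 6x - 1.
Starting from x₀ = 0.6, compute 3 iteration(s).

f(x) = x³ + 3x² - x - 8
f'(x) = 3x² + 6x - 1
x₀ = 0.6

Newton-Raphson formula: x_{n+1} = x_n - f(x_n)/f'(x_n)

Iteration 1:
  f(0.600000) = -7.304000
  f'(0.600000) = 3.680000
  x_1 = 0.600000 - (-7.304000)/3.680000 = 2.584783
Iteration 2:
  f(2.584783) = 26.727715
  f'(2.584783) = 34.551999
  x_2 = 2.584783 - 26.727715/34.551999 = 1.811232
Iteration 3:
  f(1.811232) = 5.972313
  f'(1.811232) = 19.709079
  x_3 = 1.811232 - 5.972313/19.709079 = 1.508209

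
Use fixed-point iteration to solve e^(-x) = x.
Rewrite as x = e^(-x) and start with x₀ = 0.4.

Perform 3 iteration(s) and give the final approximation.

Equation: e^(-x) = x
Fixed-point form: x = e^(-x)
x₀ = 0.4

x_1 = g(0.400000) = 0.670320
x_2 = g(0.670320) = 0.511545
x_3 = g(0.511545) = 0.599569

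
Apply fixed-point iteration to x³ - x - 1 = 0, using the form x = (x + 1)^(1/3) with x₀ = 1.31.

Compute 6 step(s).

Equation: x³ - x - 1 = 0
Fixed-point form: x = (x + 1)^(1/3)
x₀ = 1.31

x_1 = g(1.310000) = 1.321916
x_2 = g(1.321916) = 1.324186
x_3 = g(1.324186) = 1.324617
x_4 = g(1.324617) = 1.324699
x_5 = g(1.324699) = 1.324714
x_6 = g(1.324714) = 1.324717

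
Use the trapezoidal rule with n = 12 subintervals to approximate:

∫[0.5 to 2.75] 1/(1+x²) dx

f(x) = 1/(1+x²)
a = 0.5, b = 2.75, n = 12
h = (b - a)/n = 0.187500

Trapezoidal rule: (h/2)[f(x₀) + 2f(x₁) + 2f(x₂) + ... + f(xₙ)]

x_0 = 0.5000, f(x_0) = 0.800000, coefficient = 1
x_1 = 0.6875, f(x_1) = 0.679045, coefficient = 2
x_2 = 0.8750, f(x_2) = 0.566372, coefficient = 2
x_3 = 1.0625, f(x_3) = 0.469725, coefficient = 2
x_4 = 1.2500, f(x_4) = 0.390244, coefficient = 2
x_5 = 1.4375, f(x_5) = 0.326115, coefficient = 2
x_6 = 1.6250, f(x_6) = 0.274678, coefficient = 2
x_7 = 1.8125, f(x_7) = 0.233364, coefficient = 2
x_8 = 2.0000, f(x_8) = 0.200000, coefficient = 2
x_9 = 2.1875, f(x_9) = 0.172856, coefficient = 2
x_10 = 2.3750, f(x_10) = 0.150588, coefficient = 2
x_11 = 2.5625, f(x_11) = 0.132163, coefficient = 2
x_12 = 2.7500, f(x_12) = 0.116788, coefficient = 1

I ≈ (0.187500/2) × 8.107087 = 0.760039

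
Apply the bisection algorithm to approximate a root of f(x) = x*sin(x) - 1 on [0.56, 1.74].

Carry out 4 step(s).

f(x) = x*sin(x) - 1
Initial interval: [0.56, 1.74]

Iteration 1:
  c_1 = (0.560000 + 1.740000)/2 = 1.150000
  f(c_1) = f(1.150000) = 0.049679
  f(a) × f(c) < 0, new interval: [0.560000, 1.150000]
Iteration 2:
  c_2 = (0.560000 + 1.150000)/2 = 0.855000
  f(c_2) = f(0.855000) = -0.354842
  f(a) × f(c) ≥ 0, new interval: [0.855000, 1.150000]
Iteration 3:
  c_3 = (0.855000 + 1.150000)/2 = 1.002500
  f(c_3) = f(1.002500) = -0.155074
  f(a) × f(c) ≥ 0, new interval: [1.002500, 1.150000]
Iteration 4:
  c_4 = (1.002500 + 1.150000)/2 = 1.076250
  f(c_4) = f(1.076250) = -0.052702
  f(a) × f(c) ≥ 0, new interval: [1.076250, 1.150000]

After 4 iteration(s), the approximation is c_4 = 1.076250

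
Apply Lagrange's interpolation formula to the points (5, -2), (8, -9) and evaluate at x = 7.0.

Lagrange interpolation formula:
P(x) = Σ yᵢ × Lᵢ(x)
where Lᵢ(x) = Π_{j≠i} (x - xⱼ)/(xᵢ - xⱼ)

L_0(7.0) = (7.0 - 8)/(5 - 8) = 0.333333
L_1(7.0) = (7.0 - 5)/(8 - 5) = 0.666667

P(7.0) = (-2)×L_0(7.0) + (-9)×L_1(7.0)
P(7.0) = -6.666667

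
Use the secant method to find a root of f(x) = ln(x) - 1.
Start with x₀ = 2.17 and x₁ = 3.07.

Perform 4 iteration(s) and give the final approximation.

f(x) = ln(x) - 1
x₀ = 2.17, x₁ = 3.07

Secant formula: x_{n+1} = x_n - f(x_n)(x_n - x_{n-1})/(f(x_n) - f(x_{n-1}))

Iteration 1:
  f(2.170000) = -0.225273
  f(3.070000) = 0.121678
  x_2 = 3.070000 - 0.121678×(3.070000 - 2.170000)/(0.121678 - (-0.225273))
       = 2.754365
Iteration 2:
  f(3.070000) = 0.121678
  f(2.754365) = 0.013187
  x_3 = 2.754365 - 0.013187×(2.754365 - 3.070000)/(0.013187 - 0.121678)
       = 2.716000
Iteration 3:
  f(2.754365) = 0.013187
  f(2.716000) = -0.000840
  x_4 = 2.716000 - (-0.000840)×(2.716000 - 2.754365)/(-0.000840 - 0.013187)
       = 2.718297
Iteration 4:
  f(2.716000) = -0.000840
  f(2.718297) = 0.000006
  x_5 = 2.718297 - 0.000006×(2.718297 - 2.716000)/(0.000006 - (-0.000840))
       = 2.718282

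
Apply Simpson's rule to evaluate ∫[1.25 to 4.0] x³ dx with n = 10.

f(x) = x³
a = 1.25, b = 4.0, n = 10
h = (b - a)/n = 0.275000

Simpson's rule: (h/3)[f(x₀) + 4f(x₁) + 2f(x₂) + ... + f(xₙ)]

x_0 = 1.2500, f(x_0) = 1.953125, coefficient = 1
x_1 = 1.5250, f(x_1) = 3.546578, coefficient = 4
x_2 = 1.8000, f(x_2) = 5.832000, coefficient = 2
x_3 = 2.0750, f(x_3) = 8.934172, coefficient = 4
x_4 = 2.3500, f(x_4) = 12.977875, coefficient = 2
x_5 = 2.6250, f(x_5) = 18.087891, coefficient = 4
x_6 = 2.9000, f(x_6) = 24.389000, coefficient = 2
x_7 = 3.1750, f(x_7) = 32.005984, coefficient = 4
x_8 = 3.4500, f(x_8) = 41.063625, coefficient = 2
x_9 = 3.7250, f(x_9) = 51.686703, coefficient = 4
x_10 = 4.0000, f(x_10) = 64.000000, coefficient = 1

I ≈ (0.275000/3) × 691.523438 = 63.389648
Exact value: 63.389648
Error: 0.000000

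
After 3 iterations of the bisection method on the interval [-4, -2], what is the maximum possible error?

Bisection error bound: |error| ≤ (b-a)/2^n
|error| ≤ (-2 - (-4))/2^3 = 2/2^3
|error| ≤ 0.2500000000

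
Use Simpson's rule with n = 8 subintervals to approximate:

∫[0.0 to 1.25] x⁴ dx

f(x) = x⁴
a = 0.0, b = 1.25, n = 8
h = (b - a)/n = 0.156250

Simpson's rule: (h/3)[f(x₀) + 4f(x₁) + 2f(x₂) + ... + f(xₙ)]

x_0 = 0.0000, f(x_0) = 0.000000, coefficient = 1
x_1 = 0.1562, f(x_1) = 0.000596, coefficient = 4
x_2 = 0.3125, f(x_2) = 0.009537, coefficient = 2
x_3 = 0.4688, f(x_3) = 0.048280, coefficient = 4
x_4 = 0.6250, f(x_4) = 0.152588, coefficient = 2
x_5 = 0.7812, f(x_5) = 0.372529, coefficient = 4
x_6 = 0.9375, f(x_6) = 0.772476, coefficient = 2
x_7 = 1.0938, f(x_7) = 1.431108, coefficient = 4
x_8 = 1.2500, f(x_8) = 2.441406, coefficient = 1

I ≈ (0.156250/3) × 11.720657 = 0.610451
Exact value: 0.610352
Error: 0.000099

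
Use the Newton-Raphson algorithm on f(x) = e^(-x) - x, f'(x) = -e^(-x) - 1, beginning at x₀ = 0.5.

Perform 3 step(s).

f(x) = e^(-x) - x
f'(x) = -e^(-x) - 1
x₀ = 0.5

Newton-Raphson formula: x_{n+1} = x_n - f(x_n)/f'(x_n)

Iteration 1:
  f(0.500000) = 0.106531
  f'(0.500000) = -1.606531
  x_1 = 0.500000 - 0.106531/(-1.606531) = 0.566311
Iteration 2:
  f(0.566311) = 0.001305
  f'(0.566311) = -1.567616
  x_2 = 0.566311 - 0.001305/(-1.567616) = 0.567143
Iteration 3:
  f(0.567143) = 0.000000
  f'(0.567143) = -1.567143
  x_3 = 0.567143 - 0.000000/(-1.567143) = 0.567143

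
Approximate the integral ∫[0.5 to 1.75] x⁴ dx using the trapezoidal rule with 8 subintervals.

f(x) = x⁴
a = 0.5, b = 1.75, n = 8
h = (b - a)/n = 0.156250

Trapezoidal rule: (h/2)[f(x₀) + 2f(x₁) + 2f(x₂) + ... + f(xₙ)]

x_0 = 0.5000, f(x_0) = 0.062500, coefficient = 1
x_1 = 0.6562, f(x_1) = 0.185472, coefficient = 2
x_2 = 0.8125, f(x_2) = 0.435806, coefficient = 2
x_3 = 0.9688, f(x_3) = 0.880738, coefficient = 2
x_4 = 1.1250, f(x_4) = 1.601807, coefficient = 2
x_5 = 1.2812, f(x_5) = 2.694856, coefficient = 2
x_6 = 1.4375, f(x_6) = 4.270035, coefficient = 2
x_7 = 1.5938, f(x_7) = 6.451798, coefficient = 2
x_8 = 1.7500, f(x_8) = 9.378906, coefficient = 1

I ≈ (0.156250/2) × 42.482430 = 3.318940
Exact value: 3.276367
Error: 0.042573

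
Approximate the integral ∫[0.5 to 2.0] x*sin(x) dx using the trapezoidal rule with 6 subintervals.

f(x) = x*sin(x)
a = 0.5, b = 2.0, n = 6
h = (b - a)/n = 0.250000

Trapezoidal rule: (h/2)[f(x₀) + 2f(x₁) + 2f(x₂) + ... + f(xₙ)]

x_0 = 0.5000, f(x_0) = 0.239713, coefficient = 1
x_1 = 0.7500, f(x_1) = 0.511229, coefficient = 2
x_2 = 1.0000, f(x_2) = 0.841471, coefficient = 2
x_3 = 1.2500, f(x_3) = 1.186231, coefficient = 2
x_4 = 1.5000, f(x_4) = 1.496242, coefficient = 2
x_5 = 1.7500, f(x_5) = 1.721975, coefficient = 2
x_6 = 2.0000, f(x_6) = 1.818595, coefficient = 1

I ≈ (0.250000/2) × 13.572605 = 1.696576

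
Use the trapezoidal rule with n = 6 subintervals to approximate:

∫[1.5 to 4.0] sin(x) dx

f(x) = sin(x)
a = 1.5, b = 4.0, n = 6
h = (b - a)/n = 0.416667

Trapezoidal rule: (h/2)[f(x₀) + 2f(x₁) + 2f(x₂) + ... + f(xₙ)]

x_0 = 1.5000, f(x_0) = 0.997495, coefficient = 1
x_1 = 1.9167, f(x_1) = 0.940781, coefficient = 2
x_2 = 2.3333, f(x_2) = 0.723086, coefficient = 2
x_3 = 2.7500, f(x_3) = 0.381661, coefficient = 2
x_4 = 3.1667, f(x_4) = -0.025071, coefficient = 2
x_5 = 3.5833, f(x_5) = -0.427514, coefficient = 2
x_6 = 4.0000, f(x_6) = -0.756802, coefficient = 1

I ≈ (0.416667/2) × 3.426578 = 0.713870
Exact value: 0.724381
Error: 0.010510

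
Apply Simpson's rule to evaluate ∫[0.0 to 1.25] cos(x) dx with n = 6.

f(x) = cos(x)
a = 0.0, b = 1.25, n = 6
h = (b - a)/n = 0.208333

Simpson's rule: (h/3)[f(x₀) + 4f(x₁) + 2f(x₂) + ... + f(xₙ)]

x_0 = 0.0000, f(x_0) = 1.000000, coefficient = 1
x_1 = 0.2083, f(x_1) = 0.978377, coefficient = 4
x_2 = 0.4167, f(x_2) = 0.914443, coefficient = 2
x_3 = 0.6250, f(x_3) = 0.810963, coefficient = 4
x_4 = 0.8333, f(x_4) = 0.672412, coefficient = 2
x_5 = 1.0417, f(x_5) = 0.504782, coefficient = 4
x_6 = 1.2500, f(x_6) = 0.315322, coefficient = 1

I ≈ (0.208333/3) × 13.665522 = 0.948995
Exact value: 0.948985
Error: 0.000010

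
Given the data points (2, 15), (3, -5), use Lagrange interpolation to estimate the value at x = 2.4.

Lagrange interpolation formula:
P(x) = Σ yᵢ × Lᵢ(x)
where Lᵢ(x) = Π_{j≠i} (x - xⱼ)/(xᵢ - xⱼ)

L_0(2.4) = (2.4 - 3)/(2 - 3) = 0.600000
L_1(2.4) = (2.4 - 2)/(3 - 2) = 0.400000

P(2.4) = 15×L_0(2.4) + (-5)×L_1(2.4)
P(2.4) = 7.000000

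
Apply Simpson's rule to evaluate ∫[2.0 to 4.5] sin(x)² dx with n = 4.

f(x) = sin(x)²
a = 2.0, b = 4.5, n = 4
h = (b - a)/n = 0.625000

Simpson's rule: (h/3)[f(x₀) + 4f(x₁) + 2f(x₂) + ... + f(xₙ)]

x_0 = 2.0000, f(x_0) = 0.826822, coefficient = 1
x_1 = 2.6250, f(x_1) = 0.243957, coefficient = 4
x_2 = 3.2500, f(x_2) = 0.011706, coefficient = 2
x_3 = 3.8750, f(x_3) = 0.448103, coefficient = 4
x_4 = 4.5000, f(x_4) = 0.955565, coefficient = 1

I ≈ (0.625000/3) × 4.574040 = 0.952925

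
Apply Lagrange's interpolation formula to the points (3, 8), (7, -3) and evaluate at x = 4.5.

Lagrange interpolation formula:
P(x) = Σ yᵢ × Lᵢ(x)
where Lᵢ(x) = Π_{j≠i} (x - xⱼ)/(xᵢ - xⱼ)

L_0(4.5) = (4.5 - 7)/(3 - 7) = 0.625000
L_1(4.5) = (4.5 - 3)/(7 - 3) = 0.375000

P(4.5) = 8×L_0(4.5) + (-3)×L_1(4.5)
P(4.5) = 3.875000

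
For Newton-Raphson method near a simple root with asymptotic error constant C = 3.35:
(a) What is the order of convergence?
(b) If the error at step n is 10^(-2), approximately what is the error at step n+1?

(a) Newton-Raphson has quadratic (order 2) convergence near simple roots.
    This means |e_{n+1}| ≈ C|e_n|².

(b) With |e_n| = 10^(-2) and C = 3.35:
    |e_{n+1}| ≈ 3.35 × (10^(-2))² = 3.35 × 10^(-4)

(a) 2 (quadratic); (b) |e_{n+1}| ≈ 3.350e-04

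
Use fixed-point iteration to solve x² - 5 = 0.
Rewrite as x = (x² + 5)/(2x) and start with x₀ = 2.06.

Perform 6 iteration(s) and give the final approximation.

Equation: x² - 5 = 0
Fixed-point form: x = (x² + 5)/(2x)
x₀ = 2.06

x_1 = g(2.060000) = 2.243592
x_2 = g(2.243592) = 2.236081
x_3 = g(2.236081) = 2.236068
x_4 = g(2.236068) = 2.236068
x_5 = g(2.236068) = 2.236068
x_6 = g(2.236068) = 2.236068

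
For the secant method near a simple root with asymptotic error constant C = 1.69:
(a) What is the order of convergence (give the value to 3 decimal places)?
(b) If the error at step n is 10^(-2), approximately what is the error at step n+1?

(a) Secant method has superlinear convergence with order φ = (1+√5)/2 ≈ 1.618.
    This means |e_{n+1}| ≈ C|e_n|^1.618.

(b) With |e_n| = 10^(-2) and C = 1.69:
    |e_{n+1}| ≈ 1.69 × (10^(-2))^1.618 = 1.69 × 10^(-3.24)

(a) ≈ 1.618 (golden ratio); (b) |e_{n+1}| ≈ 9.813e-04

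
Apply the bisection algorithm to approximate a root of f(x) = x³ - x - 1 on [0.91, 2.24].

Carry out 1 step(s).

f(x) = x³ - x - 1
Initial interval: [0.91, 2.24]

Iteration 1:
  c_1 = (0.910000 + 2.240000)/2 = 1.575000
  f(c_1) = f(1.575000) = 1.331984
  f(a) × f(c) < 0, new interval: [0.910000, 1.575000]

After 1 iteration(s), the approximation is c_1 = 1.575000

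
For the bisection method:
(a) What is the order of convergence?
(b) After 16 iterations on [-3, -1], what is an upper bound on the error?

(a) Bisection has linear (order 1) convergence; the error is halved each step.

(b) Error bound = (b-a)/2^n = (-1 - (-3))/2^{16}
    = 2/2^{16}

(a) 1 (linear); (b) error ≤ 3.05e-05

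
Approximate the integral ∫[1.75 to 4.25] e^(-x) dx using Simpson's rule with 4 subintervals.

f(x) = e^(-x)
a = 1.75, b = 4.25, n = 4
h = (b - a)/n = 0.625000

Simpson's rule: (h/3)[f(x₀) + 4f(x₁) + 2f(x₂) + ... + f(xₙ)]

x_0 = 1.7500, f(x_0) = 0.173774, coefficient = 1
x_1 = 2.3750, f(x_1) = 0.093014, coefficient = 4
x_2 = 3.0000, f(x_2) = 0.049787, coefficient = 2
x_3 = 3.6250, f(x_3) = 0.026649, coefficient = 4
x_4 = 4.2500, f(x_4) = 0.014264, coefficient = 1

I ≈ (0.625000/3) × 0.766267 = 0.159639
Exact value: 0.159510
Error: 0.000129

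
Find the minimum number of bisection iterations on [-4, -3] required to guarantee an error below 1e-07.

We need (b-a)/2^n ≤ 1e-07
(-3 - (-4))/2^n ≤ 1e-07
1/2^n ≤ 1e-07
2^n ≥ 10000000
n ≥ log₂(10000000) = 23.25
n ≥ 24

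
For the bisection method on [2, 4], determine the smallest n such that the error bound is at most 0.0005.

We need (b-a)/2^n ≤ 0.0005
(4 - 2)/2^n ≤ 0.0005
2/2^n ≤ 0.0005
2^n ≥ 4000
n ≥ log₂(4000) = 11.97
n ≥ 12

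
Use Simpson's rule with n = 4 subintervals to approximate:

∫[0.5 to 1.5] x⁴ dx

f(x) = x⁴
a = 0.5, b = 1.5, n = 4
h = (b - a)/n = 0.250000

Simpson's rule: (h/3)[f(x₀) + 4f(x₁) + 2f(x₂) + ... + f(xₙ)]

x_0 = 0.5000, f(x_0) = 0.062500, coefficient = 1
x_1 = 0.7500, f(x_1) = 0.316406, coefficient = 4
x_2 = 1.0000, f(x_2) = 1.000000, coefficient = 2
x_3 = 1.2500, f(x_3) = 2.441406, coefficient = 4
x_4 = 1.5000, f(x_4) = 5.062500, coefficient = 1

I ≈ (0.250000/3) × 18.156250 = 1.513021
Exact value: 1.512500
Error: 0.000521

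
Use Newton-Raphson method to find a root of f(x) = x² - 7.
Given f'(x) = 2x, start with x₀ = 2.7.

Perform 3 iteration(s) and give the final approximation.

f(x) = x² - 7
f'(x) = 2x
x₀ = 2.7

Newton-Raphson formula: x_{n+1} = x_n - f(x_n)/f'(x_n)

Iteration 1:
  f(2.700000) = 0.290000
  f'(2.700000) = 5.400000
  x_1 = 2.700000 - 0.290000/5.400000 = 2.646296
Iteration 2:
  f(2.646296) = 0.002884
  f'(2.646296) = 5.292593
  x_2 = 2.646296 - 0.002884/5.292593 = 2.645751
Iteration 3:
  f(2.645751) = 0.000000
  f'(2.645751) = 5.291503
  x_3 = 2.645751 - 0.000000/5.291503 = 2.645751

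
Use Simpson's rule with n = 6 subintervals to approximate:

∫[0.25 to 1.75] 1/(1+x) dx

f(x) = 1/(1+x)
a = 0.25, b = 1.75, n = 6
h = (b - a)/n = 0.250000

Simpson's rule: (h/3)[f(x₀) + 4f(x₁) + 2f(x₂) + ... + f(xₙ)]

x_0 = 0.2500, f(x_0) = 0.800000, coefficient = 1
x_1 = 0.5000, f(x_1) = 0.666667, coefficient = 4
x_2 = 0.7500, f(x_2) = 0.571429, coefficient = 2
x_3 = 1.0000, f(x_3) = 0.500000, coefficient = 4
x_4 = 1.2500, f(x_4) = 0.444444, coefficient = 2
x_5 = 1.5000, f(x_5) = 0.400000, coefficient = 4
x_6 = 1.7500, f(x_6) = 0.363636, coefficient = 1

I ≈ (0.250000/3) × 9.462049 = 0.788504
Exact value: 0.788457
Error: 0.000047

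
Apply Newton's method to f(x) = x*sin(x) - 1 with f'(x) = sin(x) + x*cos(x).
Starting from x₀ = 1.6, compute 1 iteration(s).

f(x) = x*sin(x) - 1
f'(x) = sin(x) + x*cos(x)
x₀ = 1.6

Newton-Raphson formula: x_{n+1} = x_n - f(x_n)/f'(x_n)

Iteration 1:
  f(1.600000) = 0.599318
  f'(1.600000) = 0.952854
  x_1 = 1.600000 - 0.599318/0.952854 = 0.971029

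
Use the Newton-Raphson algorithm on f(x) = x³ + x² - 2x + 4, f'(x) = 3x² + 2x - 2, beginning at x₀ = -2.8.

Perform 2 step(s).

f(x) = x³ + x² - 2x + 4
f'(x) = 3x² + 2x - 2
x₀ = -2.8

Newton-Raphson formula: x_{n+1} = x_n - f(x_n)/f'(x_n)

Iteration 1:
  f(-2.800000) = -4.512000
  f'(-2.800000) = 15.920000
  x_1 = -2.800000 - (-4.512000)/15.920000 = -2.516583
Iteration 2:
  f(-2.516583) = -0.571641
  f'(-2.516583) = 11.966403
  x_2 = -2.516583 - (-0.571641)/11.966403 = -2.468812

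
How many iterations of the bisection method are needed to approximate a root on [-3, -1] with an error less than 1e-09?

We need (b-a)/2^n ≤ 1e-09
(-1 - (-3))/2^n ≤ 1e-09
2/2^n ≤ 1e-09
2^n ≥ 2000000000
n ≥ log₂(2000000000) = 30.90
n ≥ 31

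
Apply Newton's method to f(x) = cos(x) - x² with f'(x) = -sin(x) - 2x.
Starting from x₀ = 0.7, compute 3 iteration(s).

f(x) = cos(x) - x²
f'(x) = -sin(x) - 2x
x₀ = 0.7

Newton-Raphson formula: x_{n+1} = x_n - f(x_n)/f'(x_n)

Iteration 1:
  f(0.700000) = 0.274842
  f'(0.700000) = -2.044218
  x_1 = 0.700000 - 0.274842/(-2.044218) = 0.834449
Iteration 2:
  f(0.834449) = -0.024718
  f'(0.834449) = -2.409823
  x_2 = 0.834449 - (-0.024718)/(-2.409823) = 0.824191
Iteration 3:
  f(0.824191) = -0.000141
  f'(0.824191) = -2.382382
  x_3 = 0.824191 - (-0.000141)/(-2.382382) = 0.824132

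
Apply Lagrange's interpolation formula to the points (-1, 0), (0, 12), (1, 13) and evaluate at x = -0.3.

Lagrange interpolation formula:
P(x) = Σ yᵢ × Lᵢ(x)
where Lᵢ(x) = Π_{j≠i} (x - xⱼ)/(xᵢ - xⱼ)

L_0(-0.3) = (-0.3 - 0)/(-1 - 0) × (-0.3 - 1)/(-1 - 1) = 0.195000
L_1(-0.3) = (-0.3 - (-1))/(0 - (-1)) × (-0.3 - 1)/(0 - 1) = 0.910000
L_2(-0.3) = (-0.3 - (-1))/(1 - (-1)) × (-0.3 - 0)/(1 - 0) = -0.105000

P(-0.3) = 0×L_0(-0.3) + 12×L_1(-0.3) + 13×L_2(-0.3)
P(-0.3) = 9.555000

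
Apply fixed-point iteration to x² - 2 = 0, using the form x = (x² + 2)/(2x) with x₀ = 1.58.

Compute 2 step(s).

Equation: x² - 2 = 0
Fixed-point form: x = (x² + 2)/(2x)
x₀ = 1.58

x_1 = g(1.580000) = 1.422911
x_2 = g(1.422911) = 1.414240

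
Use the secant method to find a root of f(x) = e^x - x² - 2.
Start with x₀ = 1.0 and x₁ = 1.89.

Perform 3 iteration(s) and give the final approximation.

f(x) = e^x - x² - 2
x₀ = 1.0, x₁ = 1.89

Secant formula: x_{n+1} = x_n - f(x_n)(x_n - x_{n-1})/(f(x_n) - f(x_{n-1}))

Iteration 1:
  f(1.000000) = -0.281718
  f(1.890000) = 1.047269
  x_2 = 1.890000 - 1.047269×(1.890000 - 1.000000)/(1.047269 - (-0.281718))
       = 1.188662
Iteration 2:
  f(1.890000) = 1.047269
  f(1.188662) = -0.130231
  x_3 = 1.188662 - (-0.130231)×(1.188662 - 1.890000)/(-0.130231 - 1.047269)
       = 1.266230
Iteration 3:
  f(1.188662) = -0.130231
  f(1.266230) = -0.055885
  x_4 = 1.266230 - (-0.055885)×(1.266230 - 1.188662)/(-0.055885 - (-0.130231))
       = 1.324537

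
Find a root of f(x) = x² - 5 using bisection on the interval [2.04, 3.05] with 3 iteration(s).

f(x) = x² - 5
Initial interval: [2.04, 3.05]

Iteration 1:
  c_1 = (2.040000 + 3.050000)/2 = 2.545000
  f(c_1) = f(2.545000) = 1.477025
  f(a) × f(c) < 0, new interval: [2.040000, 2.545000]
Iteration 2:
  c_2 = (2.040000 + 2.545000)/2 = 2.292500
  f(c_2) = f(2.292500) = 0.255556
  f(a) × f(c) < 0, new interval: [2.040000, 2.292500]
Iteration 3:
  c_3 = (2.040000 + 2.292500)/2 = 2.166250
  f(c_3) = f(2.166250) = -0.307361
  f(a) × f(c) ≥ 0, new interval: [2.166250, 2.292500]

After 3 iteration(s), the approximation is c_3 = 2.166250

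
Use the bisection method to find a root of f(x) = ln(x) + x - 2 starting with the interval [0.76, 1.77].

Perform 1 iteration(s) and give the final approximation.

f(x) = ln(x) + x - 2
Initial interval: [0.76, 1.77]

Iteration 1:
  c_1 = (0.760000 + 1.770000)/2 = 1.265000
  f(c_1) = f(1.265000) = -0.499928
  f(a) × f(c) ≥ 0, new interval: [1.265000, 1.770000]

After 1 iteration(s), the approximation is c_1 = 1.265000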